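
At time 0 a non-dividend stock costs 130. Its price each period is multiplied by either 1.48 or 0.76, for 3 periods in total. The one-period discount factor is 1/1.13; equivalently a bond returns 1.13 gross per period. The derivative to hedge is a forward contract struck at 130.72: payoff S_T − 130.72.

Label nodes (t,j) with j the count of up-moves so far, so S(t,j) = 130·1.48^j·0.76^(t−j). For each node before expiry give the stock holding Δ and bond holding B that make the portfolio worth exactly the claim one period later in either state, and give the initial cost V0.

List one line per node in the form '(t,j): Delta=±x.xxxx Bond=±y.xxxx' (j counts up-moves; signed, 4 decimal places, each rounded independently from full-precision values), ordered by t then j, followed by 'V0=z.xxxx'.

Since d<R<u, set p* = (R−d)/(u−d) = 0.5139; price each node as the discounted p*-expectation of its children.
Terminal values V(3,·): V(3,0)=-73.6531, V(3,1)=-19.5898, V(3,2)=85.6915, V(3,3)=290.7130
  t=2,j=0: stock 75.0880 → up 111.1302 (V=-19.5898), down 57.0669 (V=-73.6531). Price -40.5934; hedge Δ=1.0000, bond B=-115.6814.
  t=2,j=1: stock 146.2240 → up 216.4115 (V=85.6915), down 111.1302 (V=-19.5898). Price 30.5426; hedge Δ=1.0000, bond B=-115.6814.
  t=2,j=2: stock 284.7520 → up 421.4330 (V=290.7130), down 216.4115 (V=85.6915). Price 169.0706; hedge Δ=1.0000, bond B=-115.6814.
  t=1,j=0: stock 98.8000 → up 146.2240 (V=30.5426), down 75.0880 (V=-40.5934). Price -3.5729; hedge Δ=1.0000, bond B=-102.3729.
  t=1,j=1: stock 192.4000 → up 284.7520 (V=169.0706), down 146.2240 (V=30.5426). Price 90.0271; hedge Δ=1.0000, bond B=-102.3729.
  t=0,j=0: stock 130.0000 → up 192.4000 (V=90.0271), down 98.8000 (V=-3.5729). Price 39.4045; hedge Δ=1.0000, bond B=-90.5955.
Self-financing check: at every node Δ·S+B equals the discounted successor values.

(0,0): Delta=1.0000 Bond=-90.5955
(1,0): Delta=1.0000 Bond=-102.3729
(1,1): Delta=1.0000 Bond=-102.3729
(2,0): Delta=1.0000 Bond=-115.6814
(2,1): Delta=1.0000 Bond=-115.6814
(2,2): Delta=1.0000 Bond=-115.6814
V0=39.4045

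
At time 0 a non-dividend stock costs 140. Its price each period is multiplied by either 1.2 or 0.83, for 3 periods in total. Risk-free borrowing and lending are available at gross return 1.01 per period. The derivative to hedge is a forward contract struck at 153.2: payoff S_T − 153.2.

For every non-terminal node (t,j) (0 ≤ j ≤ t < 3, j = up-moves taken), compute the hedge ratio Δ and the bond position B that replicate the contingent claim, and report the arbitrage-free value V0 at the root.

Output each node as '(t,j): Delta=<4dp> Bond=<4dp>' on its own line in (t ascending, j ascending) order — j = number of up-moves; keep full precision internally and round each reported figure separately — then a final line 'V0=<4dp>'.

No-arbitrage ⇒ martingale measure with p* = (R−d)/(u−d) = 0.4865.
At expiry t=3: V(3,0)=-73.1498, V(3,1)=-37.4648, V(3,2)=14.1280, V(3,3)=88.7200
(2,0): S=96.4460. Δ = (V_up−V_dn)/(S_up−S_dn) = (-37.4648−-73.1498)/(115.7352−80.0502) = 1.0000. V = [p*·-37.4648 + (1−p*)·-73.1498]/1.01 = -55.2372. B = V − Δ·S = -151.6832.
(2,1): S=139.4400. Δ = (V_up−V_dn)/(S_up−S_dn) = (14.1280−-37.4648)/(167.3280−115.7352) = 1.0000. V = [p*·14.1280 + (1−p*)·-37.4648]/1.01 = -12.2432. B = V − Δ·S = -151.6832.
(2,2): S=201.6000. Δ = (V_up−V_dn)/(S_up−S_dn) = (88.7200−14.1280)/(241.9200−167.3280) = 1.0000. V = [p*·88.7200 + (1−p*)·14.1280]/1.01 = 49.9168. B = V − Δ·S = -151.6832.
(1,0): S=116.2000. Δ = (V_up−V_dn)/(S_up−S_dn) = (-12.2432−-55.2372)/(139.4400−96.4460) = 1.0000. V = [p*·-12.2432 + (1−p*)·-55.2372]/1.01 = -33.9814. B = V − Δ·S = -150.1814.
(1,1): S=168.0000. Δ = (V_up−V_dn)/(S_up−S_dn) = (49.9168−-12.2432)/(201.6000−139.4400) = 1.0000. V = [p*·49.9168 + (1−p*)·-12.2432]/1.01 = 17.8186. B = V − Δ·S = -150.1814.
(0,0): S=140.0000. Δ = (V_up−V_dn)/(S_up−S_dn) = (17.8186−-33.9814)/(168.0000−116.2000) = 1.0000. V = [p*·17.8186 + (1−p*)·-33.9814]/1.01 = -8.6944. B = V − Δ·S = -148.6944.
Check: Δ(0,0)·S0 + B(0,0) = -8.6944 = V0.

(0,0): Delta=1.0000 Bond=-148.6944
(1,0): Delta=1.0000 Bond=-150.1814
(1,1): Delta=1.0000 Bond=-150.1814
(2,0): Delta=1.0000 Bond=-151.6832
(2,1): Delta=1.0000 Bond=-151.6832
(2,2): Delta=1.0000 Bond=-151.6832
V0=-8.6944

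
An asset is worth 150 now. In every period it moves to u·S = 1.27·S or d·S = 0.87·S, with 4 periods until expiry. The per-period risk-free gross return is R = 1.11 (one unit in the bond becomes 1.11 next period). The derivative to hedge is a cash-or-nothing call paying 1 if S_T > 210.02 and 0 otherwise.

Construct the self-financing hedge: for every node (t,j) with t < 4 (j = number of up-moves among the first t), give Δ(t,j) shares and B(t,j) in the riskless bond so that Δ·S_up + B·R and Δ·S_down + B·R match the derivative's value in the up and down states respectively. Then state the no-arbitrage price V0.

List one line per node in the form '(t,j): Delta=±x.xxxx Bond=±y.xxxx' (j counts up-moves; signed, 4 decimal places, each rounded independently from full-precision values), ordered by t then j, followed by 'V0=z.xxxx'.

(0,0): Delta=0.0053 Bond=-0.4767
(1,0): Delta=0.0056 Bond=-0.5725
(1,1): Delta=0.0051 Bond=-0.5001
(2,0): Delta=0.0000 Bond=0.0000
(2,1): Delta=0.0082 Bond=-1.0592
(2,2): Delta=0.0037 Bond=-0.2191
(3,0): Delta=0.0000 Bond=0.0000
(3,1): Delta=0.0000 Bond=0.0000
(3,2): Delta=0.0119 Bond=-1.9595
(3,3): Delta=0.0000 Bond=0.9009
V0=0.3130

The replicating-portfolio and risk-neutral prices coincide; use p* = (1.11−0.87)/(1.27−0.87) = 0.6000 for the latter.
At expiry t=4: V(4,0)=0.0000, V(4,1)=0.0000, V(4,2)=0.0000, V(4,3)=1.0000, V(4,4)=1.0000
Node (3,0) S=98.7754: V=(p*·0.0000+(1−p*)·0.0000)/1.11=0.0000; Δ=(0.0000−0.0000)/(125.4448−85.9346)=0.0000; B=V−Δ·S=0.0000
Node (3,1) S=144.1894: V=(p*·0.0000+(1−p*)·0.0000)/1.11=0.0000; Δ=(0.0000−0.0000)/(183.1206−125.4448)=0.0000; B=V−Δ·S=0.0000
Node (3,2) S=210.4835: V=(p*·1.0000+(1−p*)·0.0000)/1.11=0.5405; Δ=(1.0000−0.0000)/(267.3140−183.1206)=0.0119; B=V−Δ·S=-1.9595
Node (3,3) S=307.2575: V=(p*·1.0000+(1−p*)·1.0000)/1.11=0.9009; Δ=(1.0000−1.0000)/(390.2170−267.3140)=0.0000; B=V−Δ·S=0.9009
Node (2,0) S=113.5350: V=(p*·0.0000+(1−p*)·0.0000)/1.11=0.0000; Δ=(0.0000−0.0000)/(144.1894−98.7754)=0.0000; B=V−Δ·S=0.0000
Node (2,1) S=165.7350: V=(p*·0.5405+(1−p*)·0.0000)/1.11=0.2922; Δ=(0.5405−0.0000)/(210.4834−144.1894)=0.0082; B=V−Δ·S=-1.0592
Node (2,2) S=241.9350: V=(p*·0.9009+(1−p*)·0.5405)/1.11=0.6818; Δ=(0.9009−0.5405)/(307.2575−210.4835)=0.0037; B=V−Δ·S=-0.2191
Node (1,0) S=130.5000: V=(p*·0.2922+(1−p*)·0.0000)/1.11=0.1579; Δ=(0.2922−0.0000)/(165.7350−113.5350)=0.0056; B=V−Δ·S=-0.5725
Node (1,1) S=190.5000: V=(p*·0.6818+(1−p*)·0.2922)/1.11=0.4738; Δ=(0.6818−0.2922)/(241.9350−165.7350)=0.0051; B=V−Δ·S=-0.5001
Node (0,0) S=150.0000: V=(p*·0.4738+(1−p*)·0.1579)/1.11=0.3130; Δ=(0.4738−0.1579)/(190.5000−130.5000)=0.0053; B=V−Δ·S=-0.4767
Root portfolio cost Δ·150+B reproduces V0=0.3130.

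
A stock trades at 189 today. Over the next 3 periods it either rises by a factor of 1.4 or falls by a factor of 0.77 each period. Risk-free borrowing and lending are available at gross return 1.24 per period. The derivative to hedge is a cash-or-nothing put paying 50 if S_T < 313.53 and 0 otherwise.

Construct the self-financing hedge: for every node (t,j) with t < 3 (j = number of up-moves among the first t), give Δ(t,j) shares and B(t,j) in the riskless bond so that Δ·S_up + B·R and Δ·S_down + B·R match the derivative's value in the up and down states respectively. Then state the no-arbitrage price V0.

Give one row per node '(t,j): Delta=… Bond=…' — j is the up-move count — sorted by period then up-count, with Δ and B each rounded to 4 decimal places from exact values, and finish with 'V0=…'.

(0,0): Delta=-0.1520 Bond=44.0633
(1,0): Delta=0.0000 Bond=32.5182
(1,1): Delta=-0.1805 Bond=62.1689
(2,0): Delta=0.0000 Bond=40.3226
(2,1): Delta=0.0000 Bond=40.3226
(2,2): Delta=-0.2142 Bond=89.6057
V0=15.3356

The replicating-portfolio and risk-neutral prices coincide; use p* = (1.24−0.77)/(1.4−0.77) = 0.7460 for the latter.
Terminal values V(3,·): V(3,0)=50.0000, V(3,1)=50.0000, V(3,2)=50.0000, V(3,3)=0.0000
(2,0): S=112.0581. Δ = (V_up−V_dn)/(S_up−S_dn) = (50.0000−50.0000)/(156.8813−86.2847) = 0.0000. V = [p*·50.0000 + (1−p*)·50.0000]/1.24 = 40.3226. B = V − Δ·S = 40.3226.
(2,1): S=203.7420. Δ = (V_up−V_dn)/(S_up−S_dn) = (50.0000−50.0000)/(285.2388−156.8813) = 0.0000. V = [p*·50.0000 + (1−p*)·50.0000]/1.24 = 40.3226. B = V − Δ·S = 40.3226.
(2,2): S=370.4400. Δ = (V_up−V_dn)/(S_up−S_dn) = (0.0000−50.0000)/(518.6160−285.2388) = -0.2142. V = [p*·0.0000 + (1−p*)·50.0000]/1.24 = 10.2407. B = V − Δ·S = 89.6057.
(1,0): S=145.5300. Δ = (V_up−V_dn)/(S_up−S_dn) = (40.3226−40.3226)/(203.7420−112.0581) = 0.0000. V = [p*·40.3226 + (1−p*)·40.3226]/1.24 = 32.5182. B = V − Δ·S = 32.5182.
(1,1): S=264.6000. Δ = (V_up−V_dn)/(S_up−S_dn) = (10.2407−40.3226)/(370.4400−203.7420) = -0.1805. V = [p*·10.2407 + (1−p*)·40.3226]/1.24 = 14.4198. B = V − Δ·S = 62.1689.
(0,0): S=189.0000. Δ = (V_up−V_dn)/(S_up−S_dn) = (14.4198−32.5182)/(264.6000−145.5300) = -0.1520. V = [p*·14.4198 + (1−p*)·32.5182]/1.24 = 15.3356. B = V − Δ·S = 44.0633.
Each (Δ,B) replicates both successor values, so the strategy is self-financing and V0 is arbitrage-free.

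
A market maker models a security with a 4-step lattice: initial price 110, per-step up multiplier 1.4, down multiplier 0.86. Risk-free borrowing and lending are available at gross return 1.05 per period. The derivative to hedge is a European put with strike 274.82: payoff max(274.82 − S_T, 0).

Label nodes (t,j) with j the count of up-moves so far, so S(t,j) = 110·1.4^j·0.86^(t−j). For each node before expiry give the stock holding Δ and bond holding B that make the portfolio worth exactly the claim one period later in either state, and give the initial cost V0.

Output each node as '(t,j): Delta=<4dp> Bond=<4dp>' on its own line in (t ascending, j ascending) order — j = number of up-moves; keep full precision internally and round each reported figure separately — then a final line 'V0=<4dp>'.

(0,0): Delta=-0.9064 Bond=217.6623
(1,0): Delta=-1.0000 Bond=237.3998
(1,1): Delta=-0.8005 Bond=212.2346
(2,0): Delta=-1.0000 Bond=249.2698
(2,1): Delta=-1.0000 Bond=249.2698
(2,2): Delta=-0.5747 Bond=174.1714
(3,0): Delta=-1.0000 Bond=261.7333
(3,1): Delta=-1.0000 Bond=261.7333
(3,2): Delta=-1.0000 Bond=261.7333
(3,3): Delta=-0.0935 Bond=37.6237
V0=117.9582

No-arbitrage ⇒ martingale measure with p* = (R−d)/(u−d) = 0.3519.
Terminal payoffs: V(4,0)=214.6491, V(4,1)=176.8674, V(4,2)=115.3622, V(4,3)=15.2376, V(4,4)=0.0000
(3,0): S=69.9662. Δ = (V_up−V_dn)/(S_up−S_dn) = (176.8674−214.6491)/(97.9526−60.1709) = -1.0000. V = [p*·176.8674 + (1−p*)·214.6491]/1.05 = 191.7672. B = V − Δ·S = 261.7333.
(3,1): S=113.8984. Δ = (V_up−V_dn)/(S_up−S_dn) = (115.3622−176.8674)/(159.4578−97.9526) = -1.0000. V = [p*·115.3622 + (1−p*)·176.8674]/1.05 = 147.8349. B = V − Δ·S = 261.7333.
(3,2): S=185.4160. Δ = (V_up−V_dn)/(S_up−S_dn) = (15.2376−115.3622)/(259.5824−159.4578) = -1.0000. V = [p*·15.2376 + (1−p*)·115.3622]/1.05 = 76.3173. B = V − Δ·S = 261.7333.
(3,3): S=301.8400. Δ = (V_up−V_dn)/(S_up−S_dn) = (0.0000−15.2376)/(422.5760−259.5824) = -0.0935. V = [p*·0.0000 + (1−p*)·15.2376]/1.05 = 9.4059. B = V − Δ·S = 37.6237.
(2,0): S=81.3560. Δ = (V_up−V_dn)/(S_up−S_dn) = (147.8349−191.7672)/(113.8984−69.9662) = -1.0000. V = [p*·147.8349 + (1−p*)·191.7672]/1.05 = 167.9138. B = V − Δ·S = 249.2698.
(2,1): S=132.4400. Δ = (V_up−V_dn)/(S_up−S_dn) = (76.3173−147.8349)/(185.4160−113.8984) = -1.0000. V = [p*·76.3173 + (1−p*)·147.8349]/1.05 = 116.8298. B = V − Δ·S = 249.2698.
(2,2): S=215.6000. Δ = (V_up−V_dn)/(S_up−S_dn) = (9.4059−76.3173)/(301.8400−185.4160) = -0.5747. V = [p*·9.4059 + (1−p*)·76.3173]/1.05 = 50.2614. B = V − Δ·S = 174.1714.
(1,0): S=94.6000. Δ = (V_up−V_dn)/(S_up−S_dn) = (116.8298−167.9138)/(132.4400−81.3560) = -1.0000. V = [p*·116.8298 + (1−p*)·167.9138]/1.05 = 142.7998. B = V − Δ·S = 237.3998.
(1,1): S=154.0000. Δ = (V_up−V_dn)/(S_up−S_dn) = (50.2614−116.8298)/(215.6000−132.4400) = -0.8005. V = [p*·50.2614 + (1−p*)·116.8298]/1.05 = 88.9596. B = V − Δ·S = 212.2346.
(0,0): S=110.0000. Δ = (V_up−V_dn)/(S_up−S_dn) = (88.9596−142.7998)/(154.0000−94.6000) = -0.9064. V = [p*·88.9596 + (1−p*)·142.7998]/1.05 = 117.9582. B = V − Δ·S = 217.6623.
Root portfolio cost Δ·110+B reproduces V0=117.9582.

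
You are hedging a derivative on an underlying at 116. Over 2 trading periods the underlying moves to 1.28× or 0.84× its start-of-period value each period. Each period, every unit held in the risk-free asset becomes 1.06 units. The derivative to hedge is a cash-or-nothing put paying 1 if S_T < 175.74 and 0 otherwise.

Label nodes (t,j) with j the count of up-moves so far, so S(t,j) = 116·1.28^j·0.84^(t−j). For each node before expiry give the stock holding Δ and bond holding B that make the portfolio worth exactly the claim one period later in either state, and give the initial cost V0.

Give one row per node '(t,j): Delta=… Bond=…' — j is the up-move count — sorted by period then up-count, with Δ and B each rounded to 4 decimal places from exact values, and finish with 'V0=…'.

(0,0): Delta=-0.0092 Bond=1.7395
(1,0): Delta=0.0000 Bond=0.9434
(1,1): Delta=-0.0153 Bond=2.7444
V0=0.6675

The replicating-portfolio and risk-neutral prices coincide; use p* = (1.06−0.84)/(1.28−0.84) = 0.5000 for the latter.
At expiry t=2: V(2,0)=1.0000, V(2,1)=1.0000, V(2,2)=0.0000
  t=1,j=0: stock 97.4400 → up 124.7232 (V=1.0000), down 81.8496 (V=1.0000). Price 0.9434; hedge Δ=0.0000, bond B=0.9434.
  t=1,j=1: stock 148.4800 → up 190.0544 (V=0.0000), down 124.7232 (V=1.0000). Price 0.4717; hedge Δ=-0.0153, bond B=2.7444.
  t=0,j=0: stock 116.0000 → up 148.4800 (V=0.4717), down 97.4400 (V=0.9434). Price 0.6675; hedge Δ=-0.0092, bond B=1.7395.
Check: Δ(0,0)·S0 + B(0,0) = 0.6675 = V0.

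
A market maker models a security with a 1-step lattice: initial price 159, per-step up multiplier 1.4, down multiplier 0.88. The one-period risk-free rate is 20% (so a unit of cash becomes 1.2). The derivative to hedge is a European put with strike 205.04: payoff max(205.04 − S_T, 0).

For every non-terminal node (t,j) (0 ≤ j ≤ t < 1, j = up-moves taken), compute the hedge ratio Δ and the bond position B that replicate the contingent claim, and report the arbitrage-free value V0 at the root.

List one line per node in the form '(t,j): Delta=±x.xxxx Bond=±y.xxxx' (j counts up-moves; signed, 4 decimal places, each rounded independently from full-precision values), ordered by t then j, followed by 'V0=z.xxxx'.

(0,0): Delta=-0.7876 Bond=146.1026
V0=20.8718

The replicating-portfolio and risk-neutral prices coincide; use p* = (1.2−0.88)/(1.4−0.88) = 0.6154 for the latter.
Terminal values V(1,·): V(1,0)=65.1200, V(1,1)=0.0000
(0,0): S=159.0000. Δ = (V_up−V_dn)/(S_up−S_dn) = (0.0000−65.1200)/(222.6000−139.9200) = -0.7876. V = [p*·0.0000 + (1−p*)·65.1200]/1.2 = 20.8718. B = V − Δ·S = 146.1026.
Self-financing check: at every node Δ·S+B equals the discounted successor values.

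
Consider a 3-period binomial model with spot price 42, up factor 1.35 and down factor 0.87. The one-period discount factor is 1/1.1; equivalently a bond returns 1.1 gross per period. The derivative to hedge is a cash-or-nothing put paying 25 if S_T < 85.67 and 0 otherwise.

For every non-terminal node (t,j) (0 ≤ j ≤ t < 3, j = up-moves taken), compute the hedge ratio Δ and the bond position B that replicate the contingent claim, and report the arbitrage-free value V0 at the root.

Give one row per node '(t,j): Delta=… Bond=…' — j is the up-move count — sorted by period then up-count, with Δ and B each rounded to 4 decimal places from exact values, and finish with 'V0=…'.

(0,0): Delta=-0.2353 Bond=26.5994
(1,0): Delta=0.0000 Bond=20.6612
(1,1): Delta=-0.4001 Bond=38.6052
(2,0): Delta=0.0000 Bond=22.7273
(2,1): Delta=0.0000 Bond=22.7273
(2,2): Delta=-0.6804 Bond=63.9205
V0=16.7164

Under the risk-neutral measure, an up-move has probability p* = (R−d)/(u−d) = 0.4792 and values discount at R = 1.1.
Terminal values V(3,·): V(3,0)=25.0000, V(3,1)=25.0000, V(3,2)=25.0000, V(3,3)=0.0000
(2,0): S=31.7898. Δ = (V_up−V_dn)/(S_up−S_dn) = (25.0000−25.0000)/(42.9162−27.6571) = 0.0000. V = [p*·25.0000 + (1−p*)·25.0000]/1.1 = 22.7273. B = V − Δ·S = 22.7273.
(2,1): S=49.3290. Δ = (V_up−V_dn)/(S_up−S_dn) = (25.0000−25.0000)/(66.5941−42.9162) = 0.0000. V = [p*·25.0000 + (1−p*)·25.0000]/1.1 = 22.7273. B = V − Δ·S = 22.7273.
(2,2): S=76.5450. Δ = (V_up−V_dn)/(S_up−S_dn) = (0.0000−25.0000)/(103.3358−66.5942) = -0.6804. V = [p*·0.0000 + (1−p*)·25.0000]/1.1 = 11.8371. B = V − Δ·S = 63.9205.
(1,0): S=36.5400. Δ = (V_up−V_dn)/(S_up−S_dn) = (22.7273−22.7273)/(49.3290−31.7898) = 0.0000. V = [p*·22.7273 + (1−p*)·22.7273]/1.1 = 20.6612. B = V − Δ·S = 20.6612.
(1,1): S=56.7000. Δ = (V_up−V_dn)/(S_up−S_dn) = (11.8371−22.7273)/(76.5450−49.3290) = -0.4001. V = [p*·11.8371 + (1−p*)·22.7273]/1.1 = 15.9173. B = V − Δ·S = 38.6052.
(0,0): S=42.0000. Δ = (V_up−V_dn)/(S_up−S_dn) = (15.9173−20.6612)/(56.7000−36.5400) = -0.2353. V = [p*·15.9173 + (1−p*)·20.6612]/1.1 = 16.7164. B = V − Δ·S = 26.5994.
Self-financing check: at every node Δ·S+B equals the discounted successor values.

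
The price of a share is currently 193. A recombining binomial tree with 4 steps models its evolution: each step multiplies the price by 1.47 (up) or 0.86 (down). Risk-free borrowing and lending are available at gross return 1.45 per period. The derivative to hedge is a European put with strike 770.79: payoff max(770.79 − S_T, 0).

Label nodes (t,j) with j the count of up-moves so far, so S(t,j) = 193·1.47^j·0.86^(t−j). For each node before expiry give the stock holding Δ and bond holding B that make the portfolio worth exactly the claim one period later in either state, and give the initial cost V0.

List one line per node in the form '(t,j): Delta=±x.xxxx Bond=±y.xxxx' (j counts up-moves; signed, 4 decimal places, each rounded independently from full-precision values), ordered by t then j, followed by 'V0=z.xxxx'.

Under the risk-neutral measure, an up-move has probability p* = (R−d)/(u−d) = 0.9672 and values discount at R = 1.45.
At expiry t=4: V(4,0)=665.2174, V(4,1)=590.3346, V(4,2)=462.3371, V(4,3)=243.5507, V(4,4)=0.0000
  t=3,j=0: stock 122.7588 → up 180.4554 (V=590.3346), down 105.5726 (V=665.2174). Price 408.8205; hedge Δ=-1.0000, bond B=531.5793.
  t=3,j=1: stock 209.8319 → up 308.4529 (V=462.3371), down 180.4554 (V=590.3346). Price 321.7474; hedge Δ=-1.0000, bond B=531.5793.
  t=3,j=2: stock 358.6662 → up 527.2393 (V=243.5507), down 308.4529 (V=462.3371). Price 172.9131; hedge Δ=-1.0000, bond B=531.5793.
  t=3,j=3: stock 613.0689 → up 901.2113 (V=0.0000), down 527.2393 (V=243.5507). Price 5.5071; hedge Δ=-0.6513, bond B=404.7705.
  t=2,j=0: stock 142.7428 → up 209.8319 (V=321.7474), down 122.7588 (V=408.8205). Price 223.8636; hedge Δ=-1.0000, bond B=366.6064.
  t=2,j=1: stock 243.9906 → up 358.6662 (V=172.9131), down 209.8319 (V=321.7474). Price 122.6158; hedge Δ=-1.0000, bond B=366.6064.
  t=2,j=2: stock 417.0537 → up 613.0689 (V=5.5071), down 358.6662 (V=172.9131). Price 7.5833; hedge Δ=-0.6580, bond B=282.0195.
  t=1,j=0: stock 165.9800 → up 243.9906 (V=122.6158), down 142.7428 (V=223.8636). Price 86.8520; hedge Δ=-1.0000, bond B=252.8320.
  t=1,j=1: stock 283.7100 → up 417.0537 (V=7.5833), down 243.9906 (V=122.6158). Price 7.8309; hedge Δ=-0.6647, bond B=196.4088.
  t=0,j=0: stock 193.0000 → up 283.7100 (V=7.8309), down 165.9800 (V=86.8520). Price 7.1874; hedge Δ=-0.6712, bond B=136.7302.
The time-0 hedge costs 7.1874, which is the no-arbitrage price.

(0,0): Delta=-0.6712 Bond=136.7302
(1,0): Delta=-1.0000 Bond=252.8320
(1,1): Delta=-0.6647 Bond=196.4088
(2,0): Delta=-1.0000 Bond=366.6064
(2,1): Delta=-1.0000 Bond=366.6064
(2,2): Delta=-0.6580 Bond=282.0195
(3,0): Delta=-1.0000 Bond=531.5793
(3,1): Delta=-1.0000 Bond=531.5793
(3,2): Delta=-1.0000 Bond=531.5793
(3,3): Delta=-0.6513 Bond=404.7705
V0=7.1874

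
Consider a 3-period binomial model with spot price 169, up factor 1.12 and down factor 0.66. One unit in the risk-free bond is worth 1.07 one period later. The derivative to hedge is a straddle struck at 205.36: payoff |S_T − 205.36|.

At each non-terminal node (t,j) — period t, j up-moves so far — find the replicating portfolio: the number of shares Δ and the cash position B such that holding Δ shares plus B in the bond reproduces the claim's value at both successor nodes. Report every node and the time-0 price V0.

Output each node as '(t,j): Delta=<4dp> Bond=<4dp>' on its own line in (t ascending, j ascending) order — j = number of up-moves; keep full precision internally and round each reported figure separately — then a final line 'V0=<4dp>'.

(0,0): Delta=-0.4275 Bond=107.9515
(1,0): Delta=-1.0000 Bond=179.3694
(1,1): Delta=-0.3863 Bond=107.7201
(2,0): Delta=-1.0000 Bond=191.9252
(2,1): Delta=-1.0000 Bond=191.9252
(2,2): Delta=-0.3422 Bond=105.9111
V0=35.7110

Since d<R<u, set p* = (R−d)/(u−d) = 0.8913; price each node as the discounted p*-expectation of its children.
Terminal values V(3,·): V(3,0)=156.7732, V(3,1)=122.9096, V(3,2)=65.4442, V(3,3)=32.0728
  t=2,j=0: stock 73.6164 → up 82.4504 (V=122.9096), down 48.5868 (V=156.7732). Price 118.3088; hedge Δ=-1.0000, bond B=191.9252.
  t=2,j=1: stock 124.9248 → up 139.9158 (V=65.4442), down 82.4504 (V=122.9096). Price 67.0004; hedge Δ=-1.0000, bond B=191.9252.
  t=2,j=2: stock 211.9936 → up 237.4328 (V=32.0728), down 139.9158 (V=65.4442). Price 33.3646; hedge Δ=-0.3422, bond B=105.9111.
  t=1,j=0: stock 111.5400 → up 124.9248 (V=67.0004), down 73.6164 (V=118.3088). Price 67.8294; hedge Δ=-1.0000, bond B=179.3694.
  t=1,j=1: stock 189.2800 → up 211.9936 (V=33.3646), down 124.9248 (V=67.0004). Price 34.5988; hedge Δ=-0.3863, bond B=107.7201.
  t=0,j=0: stock 169.0000 → up 189.2800 (V=34.5988), down 111.5400 (V=67.8294). Price 35.7110; hedge Δ=-0.4275, bond B=107.9515.
Check: Δ(0,0)·S0 + B(0,0) = 35.7110 = V0.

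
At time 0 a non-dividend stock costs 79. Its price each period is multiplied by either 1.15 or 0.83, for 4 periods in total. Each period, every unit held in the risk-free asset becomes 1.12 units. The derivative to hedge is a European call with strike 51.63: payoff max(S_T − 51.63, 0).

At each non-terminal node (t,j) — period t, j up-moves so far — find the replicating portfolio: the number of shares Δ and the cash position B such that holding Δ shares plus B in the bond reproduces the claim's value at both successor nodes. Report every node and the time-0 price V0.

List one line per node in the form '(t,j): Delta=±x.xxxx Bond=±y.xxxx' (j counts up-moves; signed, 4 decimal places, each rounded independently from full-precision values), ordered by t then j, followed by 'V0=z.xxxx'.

(0,0): Delta=0.9997 Bond=-32.7852
(1,0): Delta=0.9953 Bond=-36.4314
(1,1): Delta=1.0000 Bond=-36.7492
(2,0): Delta=0.9320 Bond=-37.3619
(2,1): Delta=1.0000 Bond=-41.1591
(2,2): Delta=1.0000 Bond=-41.1591
(3,0): Delta=0.0219 Bond=-0.7338
(3,1): Delta=1.0000 Bond=-46.0982
(3,2): Delta=1.0000 Bond=-46.0982
(3,3): Delta=1.0000 Bond=-46.0982
V0=46.1889

Since d<R<u, set p* = (R−d)/(u−d) = 0.9063; price each node as the discounted p*-expectation of its children.
Terminal payoffs: V(4,0)=0.0000, V(4,1)=0.3168, V(4,2)=20.3445, V(4,3)=48.0938, V(4,4)=86.5415
  t=3,j=0: stock 45.1712 → up 51.9468 (V=0.3168), down 37.4921 (V=0.0000). Price 0.2564; hedge Δ=0.0219, bond B=-0.7338.
  t=3,j=1: stock 62.5866 → up 71.9745 (V=20.3445), down 51.9468 (V=0.3168). Price 16.4884; hedge Δ=1.0000, bond B=-46.0982.
  t=3,j=2: stock 86.7163 → up 99.7238 (V=48.0938), down 71.9745 (V=20.3445). Price 40.6181; hedge Δ=1.0000, bond B=-46.0982.
  t=3,j=3: stock 120.1491 → up 138.1715 (V=86.5415), down 99.7238 (V=48.0938). Price 74.0509; hedge Δ=1.0000, bond B=-46.0982.
  t=2,j=0: stock 54.4231 → up 62.5866 (V=16.4884), down 45.1712 (V=0.2564). Price 13.3630; hedge Δ=0.9320, bond B=-37.3619.
  t=2,j=1: stock 75.4055 → up 86.7163 (V=40.6181), down 62.5866 (V=16.4884). Price 34.2464; hedge Δ=1.0000, bond B=-41.1591.
  t=2,j=2: stock 104.4775 → up 120.1491 (V=74.0509), down 86.7163 (V=40.6181). Price 63.3184; hedge Δ=1.0000, bond B=-41.1591.
  t=1,j=0: stock 65.5700 → up 75.4055 (V=34.2464), down 54.4231 (V=13.3630). Price 28.8291; hedge Δ=0.9953, bond B=-36.4314.
  t=1,j=1: stock 90.8500 → up 104.4775 (V=63.3184), down 75.4055 (V=34.2464). Price 54.1008; hedge Δ=1.0000, bond B=-36.7492.
  t=0,j=0: stock 79.0000 → up 90.8500 (V=54.1008), down 65.5700 (V=28.8291). Price 46.1889; hedge Δ=0.9997, bond B=-32.7852.
Self-financing check: at every node Δ·S+B equals the discounted successor values.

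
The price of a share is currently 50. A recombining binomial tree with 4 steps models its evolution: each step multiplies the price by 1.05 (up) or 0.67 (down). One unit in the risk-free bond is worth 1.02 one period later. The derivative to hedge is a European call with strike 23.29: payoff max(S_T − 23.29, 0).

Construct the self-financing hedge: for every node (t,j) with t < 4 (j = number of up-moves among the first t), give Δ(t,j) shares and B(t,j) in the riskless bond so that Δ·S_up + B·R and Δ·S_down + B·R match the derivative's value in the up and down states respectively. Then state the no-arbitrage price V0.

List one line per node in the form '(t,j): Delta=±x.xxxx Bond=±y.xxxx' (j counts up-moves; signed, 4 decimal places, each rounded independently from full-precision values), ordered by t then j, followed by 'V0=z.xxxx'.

Since d<R<u, set p* = (R−d)/(u−d) = 0.9211; price each node as the discounted p*-expectation of its children.
Terminal payoffs: V(4,0)=0.0000, V(4,1)=0.0000, V(4,2)=1.4556, V(4,3)=15.4904, V(4,4)=37.4853
Node (3,0) S=15.0382: V=(p*·0.0000+(1−p*)·0.0000)/1.02=0.0000; Δ=(0.0000−0.0000)/(15.7901−10.0756)=0.0000; B=V−Δ·S=0.0000
Node (3,1) S=23.5673: V=(p*·1.4556+(1−p*)·0.0000)/1.02=1.3144; Δ=(1.4556−0.0000)/(24.7456−15.7901)=0.1625; B=V−Δ·S=-2.5162
Node (3,2) S=36.9338: V=(p*·15.4904+(1−p*)·1.4556)/1.02=14.1004; Δ=(15.4904−1.4556)/(38.7804−24.7456)=1.0000; B=V−Δ·S=-22.8333
Node (3,3) S=57.8813: V=(p*·37.4853+(1−p*)·15.4904)/1.02=35.0479; Δ=(37.4853−15.4904)/(60.7753−38.7804)=1.0000; B=V−Δ·S=-22.8333
Node (2,0) S=22.4450: V=(p*·1.3144+(1−p*)·0.0000)/1.02=1.1869; Δ=(1.3144−0.0000)/(23.5673−15.0382)=0.1541; B=V−Δ·S=-2.2721
Node (2,1) S=35.1750: V=(p*·14.1004+(1−p*)·1.3144)/1.02=12.8343; Δ=(14.1004−1.3144)/(36.9338−23.5673)=0.9566; B=V−Δ·S=-20.8131
Node (2,2) S=55.1250: V=(p*·35.0479+(1−p*)·14.1004)/1.02=32.7394; Δ=(35.0479−14.1004)/(57.8813−36.9338)=1.0000; B=V−Δ·S=-22.3856
Node (1,0) S=33.5000: V=(p*·12.8343+(1−p*)·1.1869)/1.02=11.6812; Δ=(12.8343−1.1869)/(35.1750−22.4450)=0.9150; B=V−Δ·S=-18.9699
Node (1,1) S=52.5000: V=(p*·32.7394+(1−p*)·12.8343)/1.02=30.5568; Δ=(32.7394−12.8343)/(55.1250−35.1750)=0.9977; B=V−Δ·S=-21.8250
Node (0,0) S=50.0000: V=(p*·30.5568+(1−p*)·11.6812)/1.02=28.4967; Δ=(30.5568−11.6812)/(52.5000−33.5000)=0.9935; B=V−Δ·S=-21.1761
Self-financing check: at every node Δ·S+B equals the discounted successor values.

(0,0): Delta=0.9935 Bond=-21.1761
(1,0): Delta=0.9150 Bond=-18.9699
(1,1): Delta=0.9977 Bond=-21.8250
(2,0): Delta=0.1541 Bond=-2.2721
(2,1): Delta=0.9566 Bond=-20.8131
(2,2): Delta=1.0000 Bond=-22.3856
(3,0): Delta=0.0000 Bond=0.0000
(3,1): Delta=0.1625 Bond=-2.5162
(3,2): Delta=1.0000 Bond=-22.8333
(3,3): Delta=1.0000 Bond=-22.8333
V0=28.4967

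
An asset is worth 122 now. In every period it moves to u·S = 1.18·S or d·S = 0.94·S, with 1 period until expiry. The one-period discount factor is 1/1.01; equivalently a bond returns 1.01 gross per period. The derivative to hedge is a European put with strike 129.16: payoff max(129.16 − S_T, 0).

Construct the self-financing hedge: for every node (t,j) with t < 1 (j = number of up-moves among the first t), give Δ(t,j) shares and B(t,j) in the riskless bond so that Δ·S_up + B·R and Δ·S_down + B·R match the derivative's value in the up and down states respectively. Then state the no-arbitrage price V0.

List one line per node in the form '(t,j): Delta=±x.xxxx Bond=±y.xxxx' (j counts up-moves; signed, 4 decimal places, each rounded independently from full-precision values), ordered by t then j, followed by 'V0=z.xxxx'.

(0,0): Delta=-0.4945 Bond=70.4884
V0=10.1551

Risk-neutral probability p* = (R−d)/(u−d) = (1.01−0.94)/(1.18−0.94) = 0.2917.
Terminal payoffs: V(1,0)=14.4800, V(1,1)=0.0000
  t=0,j=0: stock 122.0000 → up 143.9600 (V=0.0000), down 114.6800 (V=14.4800). Price 10.1551; hedge Δ=-0.4945, bond B=70.4884.
Check: Δ(0,0)·S0 + B(0,0) = 10.1551 = V0.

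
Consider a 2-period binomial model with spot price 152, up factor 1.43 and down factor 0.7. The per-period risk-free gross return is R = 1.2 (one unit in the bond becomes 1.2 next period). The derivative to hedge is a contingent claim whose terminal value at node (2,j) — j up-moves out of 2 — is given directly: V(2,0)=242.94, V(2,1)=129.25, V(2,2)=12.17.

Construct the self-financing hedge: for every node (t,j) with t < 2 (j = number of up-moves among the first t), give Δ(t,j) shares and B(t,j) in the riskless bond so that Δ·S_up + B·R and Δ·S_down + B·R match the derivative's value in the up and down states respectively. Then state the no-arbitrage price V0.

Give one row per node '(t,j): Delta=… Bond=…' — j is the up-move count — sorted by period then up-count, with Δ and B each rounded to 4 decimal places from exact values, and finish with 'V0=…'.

Risk-neutral probability p* = (R−d)/(u−d) = (1.2−0.7)/(1.43−0.7) = 0.6849.
Payoff layer (t=2): V(2,0)=242.9400, V(2,1)=129.2500, V(2,2)=12.1700
Node (1,0) S=106.4000: V=(p*·129.2500+(1−p*)·242.9400)/1.2=137.5584; Δ=(129.2500−242.9400)/(152.1520−74.4800)=-1.4637; B=V−Δ·S=293.2982
Node (1,1) S=217.3600: V=(p*·12.1700+(1−p*)·129.2500)/1.2=40.8818; Δ=(12.1700−129.2500)/(310.8248−152.1520)=-0.7379; B=V−Δ·S=201.2654
Node (0,0) S=152.0000: V=(p*·40.8818+(1−p*)·137.5584)/1.2=59.4513; Δ=(40.8818−137.5584)/(217.3600−106.4000)=-0.8713; B=V−Δ·S=191.8850
The time-0 hedge costs 59.4513, which is the no-arbitrage price.

(0,0): Delta=-0.8713 Bond=191.8850
(1,0): Delta=-1.4637 Bond=293.2982
(1,1): Delta=-0.7379 Bond=201.2654
V0=59.4513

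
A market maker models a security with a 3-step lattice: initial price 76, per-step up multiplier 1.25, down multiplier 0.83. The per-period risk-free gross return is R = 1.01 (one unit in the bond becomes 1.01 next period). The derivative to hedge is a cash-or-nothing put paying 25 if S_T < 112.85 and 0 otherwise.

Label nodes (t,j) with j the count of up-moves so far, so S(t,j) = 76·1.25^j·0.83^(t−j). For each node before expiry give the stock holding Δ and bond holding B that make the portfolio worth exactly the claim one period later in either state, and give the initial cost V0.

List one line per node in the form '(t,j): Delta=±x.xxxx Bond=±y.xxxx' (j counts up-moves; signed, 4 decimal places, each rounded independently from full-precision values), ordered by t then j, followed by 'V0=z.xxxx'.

The replicating-portfolio and risk-neutral prices coincide; use p* = (1.01−0.83)/(1.25−0.83) = 0.4286 for the latter.
Terminal values V(3,·): V(3,0)=25.0000, V(3,1)=25.0000, V(3,2)=25.0000, V(3,3)=0.0000
Node (2,0) S=52.3564: V=(p*·25.0000+(1−p*)·25.0000)/1.01=24.7525; Δ=(25.0000−25.0000)/(65.4455−43.4558)=0.0000; B=V−Δ·S=24.7525
Node (2,1) S=78.8500: V=(p*·25.0000+(1−p*)·25.0000)/1.01=24.7525; Δ=(25.0000−25.0000)/(98.5625−65.4455)=0.0000; B=V−Δ·S=24.7525
Node (2,2) S=118.7500: V=(p*·0.0000+(1−p*)·25.0000)/1.01=14.1443; Δ=(0.0000−25.0000)/(148.4375−98.5625)=-0.5013; B=V−Δ·S=73.6681
Node (1,0) S=63.0800: V=(p*·24.7525+(1−p*)·24.7525)/1.01=24.5074; Δ=(24.7525−24.7525)/(78.8500−52.3564)=0.0000; B=V−Δ·S=24.5074
Node (1,1) S=95.0000: V=(p*·14.1443+(1−p*)·24.7525)/1.01=20.0060; Δ=(14.1443−24.7525)/(118.7500−78.8500)=-0.2659; B=V−Δ·S=45.2637
Node (0,0) S=76.0000: V=(p*·20.0060+(1−p*)·24.5074)/1.01=22.3547; Δ=(20.0060−24.5074)/(95.0000−63.0800)=-0.1410; B=V−Δ·S=33.0722
Each (Δ,B) replicates both successor values, so the strategy is self-financing and V0 is arbitrage-free.

(0,0): Delta=-0.1410 Bond=33.0722
(1,0): Delta=0.0000 Bond=24.5074
(1,1): Delta=-0.2659 Bond=45.2637
(2,0): Delta=0.0000 Bond=24.7525
(2,1): Delta=0.0000 Bond=24.7525
(2,2): Delta=-0.5013 Bond=73.6681
V0=22.3547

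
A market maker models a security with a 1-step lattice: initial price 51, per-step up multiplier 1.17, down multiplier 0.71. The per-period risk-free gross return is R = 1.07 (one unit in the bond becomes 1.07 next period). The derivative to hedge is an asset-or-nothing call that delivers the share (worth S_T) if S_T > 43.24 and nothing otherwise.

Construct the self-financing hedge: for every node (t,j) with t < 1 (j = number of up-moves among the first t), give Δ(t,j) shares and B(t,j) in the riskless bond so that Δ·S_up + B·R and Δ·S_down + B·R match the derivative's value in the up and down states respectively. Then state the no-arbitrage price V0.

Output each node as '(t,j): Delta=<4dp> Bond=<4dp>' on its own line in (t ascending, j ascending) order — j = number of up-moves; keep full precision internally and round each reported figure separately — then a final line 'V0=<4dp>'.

Risk-neutral probability p* = (R−d)/(u−d) = (1.07−0.71)/(1.17−0.71) = 0.7826.
At expiry t=1: V(1,0)=0.0000, V(1,1)=59.6700
  t=0,j=0: stock 51.0000 → up 59.6700 (V=59.6700), down 36.2100 (V=0.0000). Price 43.6432; hedge Δ=2.5435, bond B=-86.0742.
The time-0 hedge costs 43.6432, which is the no-arbitrage price.

(0,0): Delta=2.5435 Bond=-86.0742
V0=43.6432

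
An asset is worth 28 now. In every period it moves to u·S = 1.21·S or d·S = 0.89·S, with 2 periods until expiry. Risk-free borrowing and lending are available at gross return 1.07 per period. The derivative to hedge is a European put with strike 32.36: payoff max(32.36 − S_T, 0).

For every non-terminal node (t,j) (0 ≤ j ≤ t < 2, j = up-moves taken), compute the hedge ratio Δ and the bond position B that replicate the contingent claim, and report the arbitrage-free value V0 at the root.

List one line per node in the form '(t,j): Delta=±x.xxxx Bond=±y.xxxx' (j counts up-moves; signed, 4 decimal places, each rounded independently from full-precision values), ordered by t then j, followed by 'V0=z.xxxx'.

The replicating-portfolio and risk-neutral prices coincide; use p* = (1.07−0.89)/(1.21−0.89) = 0.5625 for the latter.
At expiry t=2: V(2,0)=10.1812, V(2,1)=2.2068, V(2,2)=0.0000
(1,0): S=24.9200. Δ = (V_up−V_dn)/(S_up−S_dn) = (2.2068−10.1812)/(30.1532−22.1788) = -1.0000. V = [p*·2.2068 + (1−p*)·10.1812]/1.07 = 5.3230. B = V − Δ·S = 30.2430.
(1,1): S=33.8800. Δ = (V_up−V_dn)/(S_up−S_dn) = (0.0000−2.2068)/(40.9948−30.1532) = -0.2035. V = [p*·0.0000 + (1−p*)·2.2068]/1.07 = 0.9023. B = V − Δ·S = 7.7986.
(0,0): S=28.0000. Δ = (V_up−V_dn)/(S_up−S_dn) = (0.9023−5.3230)/(33.8800−24.9200) = -0.4934. V = [p*·0.9023 + (1−p*)·5.3230]/1.07 = 2.6508. B = V − Δ·S = 16.4654.
The time-0 hedge costs 2.6508, which is the no-arbitrage price.

(0,0): Delta=-0.4934 Bond=16.4654
(1,0): Delta=-1.0000 Bond=30.2430
(1,1): Delta=-0.2035 Bond=7.7986
V0=2.6508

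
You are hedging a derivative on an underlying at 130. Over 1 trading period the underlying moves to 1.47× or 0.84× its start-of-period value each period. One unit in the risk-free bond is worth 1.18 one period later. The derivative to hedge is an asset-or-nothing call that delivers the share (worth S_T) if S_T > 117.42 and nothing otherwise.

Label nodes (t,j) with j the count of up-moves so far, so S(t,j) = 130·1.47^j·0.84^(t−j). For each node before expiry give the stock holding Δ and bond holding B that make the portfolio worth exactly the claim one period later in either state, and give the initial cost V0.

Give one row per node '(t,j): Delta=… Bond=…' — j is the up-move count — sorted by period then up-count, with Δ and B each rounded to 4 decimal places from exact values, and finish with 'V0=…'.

The replicating-portfolio and risk-neutral prices coincide; use p* = (1.18−0.84)/(1.47−0.84) = 0.5397 for the latter.
Payoff layer (t=1): V(1,0)=0.0000, V(1,1)=191.1000
Node (0,0) S=130.0000: V=(p*·191.1000+(1−p*)·0.0000)/1.18=87.4011; Δ=(191.1000−0.0000)/(191.1000−109.2000)=2.3333; B=V−Δ·S=-215.9322
Self-financing check: at every node Δ·S+B equals the discounted successor values.

(0,0): Delta=2.3333 Bond=-215.9322
V0=87.4011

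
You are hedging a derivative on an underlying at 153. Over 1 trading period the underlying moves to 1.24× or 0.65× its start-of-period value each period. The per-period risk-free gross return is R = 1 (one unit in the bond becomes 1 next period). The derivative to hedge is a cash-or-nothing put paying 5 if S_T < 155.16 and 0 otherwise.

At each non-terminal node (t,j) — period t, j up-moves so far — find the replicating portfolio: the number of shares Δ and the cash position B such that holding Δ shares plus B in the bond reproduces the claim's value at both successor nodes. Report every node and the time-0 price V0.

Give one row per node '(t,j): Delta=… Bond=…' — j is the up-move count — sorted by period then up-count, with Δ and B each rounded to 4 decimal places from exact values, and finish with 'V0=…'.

Since d<R<u, set p* = (R−d)/(u−d) = 0.5932; price each node as the discounted p*-expectation of its children.
Terminal payoffs: V(1,0)=5.0000, V(1,1)=0.0000
  t=0,j=0: stock 153.0000 → up 189.7200 (V=0.0000), down 99.4500 (V=5.0000). Price 2.0339; hedge Δ=-0.0554, bond B=10.5085.
Self-financing check: at every node Δ·S+B equals the discounted successor values.

(0,0): Delta=-0.0554 Bond=10.5085
V0=2.0339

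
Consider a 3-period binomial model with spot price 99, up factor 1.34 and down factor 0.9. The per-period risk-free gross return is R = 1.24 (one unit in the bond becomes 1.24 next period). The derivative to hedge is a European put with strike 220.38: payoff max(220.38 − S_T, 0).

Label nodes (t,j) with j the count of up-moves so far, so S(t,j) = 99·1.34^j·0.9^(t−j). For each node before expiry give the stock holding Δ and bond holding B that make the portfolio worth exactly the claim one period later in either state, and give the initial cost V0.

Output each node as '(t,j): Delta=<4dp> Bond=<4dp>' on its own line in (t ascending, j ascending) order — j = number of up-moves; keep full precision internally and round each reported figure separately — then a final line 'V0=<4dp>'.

Since d<R<u, set p* = (R−d)/(u−d) = 0.7727; price each node as the discounted p*-expectation of its children.
At expiry t=3: V(3,0)=148.2090, V(3,1)=112.9254, V(3,2)=60.3920, V(3,3)=0.0000
  t=2,j=0: stock 80.1900 → up 107.4546 (V=112.9254), down 72.1710 (V=148.2090). Price 97.5358; hedge Δ=-1.0000, bond B=177.7258.
  t=2,j=1: stock 119.3940 → up 159.9880 (V=60.3920), down 107.4546 (V=112.9254). Price 58.3318; hedge Δ=-1.0000, bond B=177.7258.
  t=2,j=2: stock 177.7644 → up 238.2043 (V=0.0000), down 159.9880 (V=60.3920). Price 11.0689; hedge Δ=-0.7721, bond B=148.3236.
  t=1,j=0: stock 89.1000 → up 119.3940 (V=58.3318), down 80.1900 (V=97.5358). Price 54.2273; hedge Δ=-1.0000, bond B=143.3273.
  t=1,j=1: stock 132.6600 → up 177.7644 (V=11.0689), down 119.3940 (V=58.3318). Price 17.5891; hedge Δ=-0.8097, bond B=125.0047.
  t=0,j=0: stock 99.0000 → up 132.6600 (V=17.5891), down 89.1000 (V=54.2273). Price 20.9000; hedge Δ=-0.8411, bond B=104.1685.
Check: Δ(0,0)·S0 + B(0,0) = 20.9000 = V0.

(0,0): Delta=-0.8411 Bond=104.1685
(1,0): Delta=-1.0000 Bond=143.3273
(1,1): Delta=-0.8097 Bond=125.0047
(2,0): Delta=-1.0000 Bond=177.7258
(2,1): Delta=-1.0000 Bond=177.7258
(2,2): Delta=-0.7721 Bond=148.3236
V0=20.9000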